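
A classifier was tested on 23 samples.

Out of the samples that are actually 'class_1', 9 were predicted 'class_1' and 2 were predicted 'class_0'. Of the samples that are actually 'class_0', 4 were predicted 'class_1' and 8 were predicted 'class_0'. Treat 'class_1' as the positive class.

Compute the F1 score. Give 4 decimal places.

Precision = TP/(TP+FP) = 9/13 = 0.6923
Recall = TP/(TP+FN) = 9/11 = 0.8182
F1 = 2·TP/(2·TP+FP+FN) = 18/24 = 0.7500

0.7500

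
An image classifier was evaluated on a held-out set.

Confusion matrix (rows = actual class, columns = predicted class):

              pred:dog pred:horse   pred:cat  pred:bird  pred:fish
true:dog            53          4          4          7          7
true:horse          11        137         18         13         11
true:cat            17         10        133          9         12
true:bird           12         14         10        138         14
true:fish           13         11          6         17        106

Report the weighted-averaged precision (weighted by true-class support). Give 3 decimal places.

Per-class precision (TP/(TP+FP)):
  dog: TP=53, FP=11+17+12+13=53 → 53/106 = 0.5000
  horse: TP=137, FP=4+10+14+11=39 → 137/176 = 0.7784
  cat: TP=133, FP=4+18+10+6=38 → 133/171 = 0.7778
  bird: TP=138, FP=7+13+9+17=46 → 138/184 = 0.7500
  fish: TP=106, FP=7+11+12+14=44 → 106/150 = 0.7067
Weighted-precision = Σ (supportᵢ/N)·precisionᵢ with N=787: (75/787)·0.5000 + (190/787)·0.7784 + (181/787)·0.7778 + (188/787)·0.7500 + (153/787)·0.7067 = 0.731

0.731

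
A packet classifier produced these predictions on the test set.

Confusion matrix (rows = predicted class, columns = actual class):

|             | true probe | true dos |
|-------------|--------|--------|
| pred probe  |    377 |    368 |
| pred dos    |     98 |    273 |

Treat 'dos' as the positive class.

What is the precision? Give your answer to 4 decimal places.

Precision = TP/(TP+FP) = 273/(273+98) = 273/371 = 0.7358

0.7358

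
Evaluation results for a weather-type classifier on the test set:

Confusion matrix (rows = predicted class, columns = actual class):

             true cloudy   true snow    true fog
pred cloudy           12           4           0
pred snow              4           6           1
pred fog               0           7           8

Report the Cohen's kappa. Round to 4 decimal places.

0.4334

Observed agreement pₒ = trace/N = 26/42 = 0.61905
Expected agreement pₑ = Σ (rowᵢ·colᵢ)/N² = (16·16 + 17·11 + 9·15)/42² = 0.32766
κ = (pₒ − pₑ)/(1 − pₑ) = (0.61905 − 0.32766)/(1 − 0.32766) = 0.4334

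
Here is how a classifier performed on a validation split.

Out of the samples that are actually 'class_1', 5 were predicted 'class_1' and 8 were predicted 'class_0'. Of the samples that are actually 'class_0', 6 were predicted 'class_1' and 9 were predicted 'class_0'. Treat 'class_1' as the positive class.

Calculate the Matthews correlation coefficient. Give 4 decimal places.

MCC = (TP·TN − FP·FN) / √((TP+FP)(TP+FN)(TN+FP)(TN+FN))
Numerator = 5·9 − 6·8 = -3
Denominator = √(11·13·15·17) = √36465 = 190.9581
MCC = -3 / 190.9581 = -0.0157

-0.0157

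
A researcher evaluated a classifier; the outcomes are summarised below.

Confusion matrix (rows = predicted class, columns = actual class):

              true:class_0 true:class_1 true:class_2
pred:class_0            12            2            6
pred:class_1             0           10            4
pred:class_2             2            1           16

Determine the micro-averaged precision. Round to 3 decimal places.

0.717

Micro-averaging pools counts across classes: ΣTP=38, ΣFP=15, ΣFN=15.
Micro-precision = TP/(TP+FP) on pooled counts = 0.717 (equals overall accuracy in single-label multiclass).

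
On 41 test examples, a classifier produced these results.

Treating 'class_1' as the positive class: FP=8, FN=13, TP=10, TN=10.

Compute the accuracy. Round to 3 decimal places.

0.488

Accuracy = (TP+TN)/N = (10+10)/41 = 0.488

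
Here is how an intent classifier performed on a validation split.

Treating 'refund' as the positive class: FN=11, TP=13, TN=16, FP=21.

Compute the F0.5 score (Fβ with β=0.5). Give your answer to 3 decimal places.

Fβ = (1+β²)·TP / ((1+β²)·TP + β²·FN + FP), with β²=1/4
= 1.25·13 / (1.25·13 + 0.25·11 + 21) = 0.406

0.406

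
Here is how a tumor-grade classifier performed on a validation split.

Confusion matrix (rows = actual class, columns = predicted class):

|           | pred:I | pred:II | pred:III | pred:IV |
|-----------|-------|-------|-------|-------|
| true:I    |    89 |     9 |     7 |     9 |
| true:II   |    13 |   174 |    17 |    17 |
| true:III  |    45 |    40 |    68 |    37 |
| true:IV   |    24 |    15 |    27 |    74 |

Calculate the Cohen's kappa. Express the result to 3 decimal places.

0.473

Observed agreement pₒ = trace/N = 405/665 = 0.6090
Expected agreement pₑ = Σ (rowᵢ·colᵢ)/N² = (114·171 + 221·238 + 190·119 + 140·137)/665² = 0.2575
κ = (pₒ − pₑ)/(1 − pₑ) = (0.6090 − 0.2575)/(1 − 0.2575) = 0.473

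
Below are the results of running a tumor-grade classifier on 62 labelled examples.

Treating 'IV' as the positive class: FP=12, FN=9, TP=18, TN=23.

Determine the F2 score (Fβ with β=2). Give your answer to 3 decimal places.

Fβ = (1+β²)·TP / ((1+β²)·TP + β²·FN + FP), with β²=4
= 5·18 / (5·18 + 4·9 + 12) = 0.652

0.652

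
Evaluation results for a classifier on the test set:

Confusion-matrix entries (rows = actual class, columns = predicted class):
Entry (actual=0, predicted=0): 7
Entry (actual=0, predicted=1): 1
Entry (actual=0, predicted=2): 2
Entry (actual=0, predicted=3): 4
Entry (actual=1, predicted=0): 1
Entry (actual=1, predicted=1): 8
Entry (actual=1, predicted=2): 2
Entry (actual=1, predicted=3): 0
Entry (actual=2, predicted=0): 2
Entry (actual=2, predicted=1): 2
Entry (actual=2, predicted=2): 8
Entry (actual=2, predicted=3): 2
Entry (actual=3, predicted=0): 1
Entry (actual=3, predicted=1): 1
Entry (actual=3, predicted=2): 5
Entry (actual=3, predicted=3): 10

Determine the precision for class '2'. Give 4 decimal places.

One-vs-rest for '2': TP = diagonal; FP = other classes predicted '2'; FN = '2' predicted as other.
precision = TP/(TP+FP).
2: TP=8, FP=2+2+5=9 → 8/17 = 0.47059

0.4706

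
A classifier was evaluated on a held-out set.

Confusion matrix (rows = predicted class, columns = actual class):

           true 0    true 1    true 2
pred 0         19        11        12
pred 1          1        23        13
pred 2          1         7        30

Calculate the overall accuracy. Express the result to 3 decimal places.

0.615

Accuracy = trace / total = (19+23+30=72) / 117 = 72/117 = 0.615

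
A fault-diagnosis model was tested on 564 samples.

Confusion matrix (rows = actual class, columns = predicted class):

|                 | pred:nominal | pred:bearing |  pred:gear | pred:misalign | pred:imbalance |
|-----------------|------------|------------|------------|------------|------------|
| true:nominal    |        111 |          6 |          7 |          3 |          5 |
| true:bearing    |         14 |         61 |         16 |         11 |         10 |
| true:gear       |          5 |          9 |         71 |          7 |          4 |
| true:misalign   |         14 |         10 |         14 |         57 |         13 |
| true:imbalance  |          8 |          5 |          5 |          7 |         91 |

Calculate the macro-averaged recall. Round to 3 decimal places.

0.687

Per-class recall (TP/(TP+FN)):
  nominal: TP=111, FN=6+7+3+5=21 → 111/132 = 0.8409
  bearing: TP=61, FN=14+16+11+10=51 → 61/112 = 0.5446
  gear: TP=71, FN=5+9+7+4=25 → 71/96 = 0.7396
  misalign: TP=57, FN=14+10+14+13=51 → 57/108 = 0.5278
  imbalance: TP=91, FN=8+5+5+7=25 → 91/116 = 0.7845
Macro-recall = mean = (0.8409 + 0.5446 + 0.7396 + 0.5278 + 0.7845) / 5 = 0.687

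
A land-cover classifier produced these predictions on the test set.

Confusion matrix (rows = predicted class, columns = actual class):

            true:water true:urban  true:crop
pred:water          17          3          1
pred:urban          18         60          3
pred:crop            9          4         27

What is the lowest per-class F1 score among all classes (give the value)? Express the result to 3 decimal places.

0.523

Per-class F1 score (2·TP/(2·TP+FP+FN)):
  water: TP=17, FP=3+1=4, FN=18+9=27 → 34/65 = 0.5231
  urban: TP=60, FP=18+3=21, FN=3+4=7 → 120/148 = 0.8108
  crop: TP=27, FP=9+4=13, FN=1+3=4 → 54/71 = 0.7606
Lowest is class 'water' with F1 score = 0.523.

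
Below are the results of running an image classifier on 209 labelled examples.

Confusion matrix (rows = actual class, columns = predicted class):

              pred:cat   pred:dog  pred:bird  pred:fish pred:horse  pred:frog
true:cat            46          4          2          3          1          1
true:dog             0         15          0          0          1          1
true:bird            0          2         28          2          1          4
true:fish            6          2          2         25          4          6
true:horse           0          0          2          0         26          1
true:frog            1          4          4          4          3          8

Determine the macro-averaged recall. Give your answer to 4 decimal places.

Per-class recall (TP/(TP+FN)):
  cat: TP=46, FN=4+2+3+1+1=11 → 46/57 = 0.80702
  dog: TP=15, FN=0+0+0+1+1=2 → 15/17 = 0.88235
  bird: TP=28, FN=0+2+2+1+4=9 → 28/37 = 0.75676
  fish: TP=25, FN=6+2+2+4+6=20 → 25/45 = 0.55556
  horse: TP=26, FN=0+0+2+0+1=3 → 26/29 = 0.89655
  frog: TP=8, FN=1+4+4+4+3=16 → 8/24 = 0.33333
Macro-recall = mean = (0.80702 + 0.88235 + 0.75676 + 0.55556 + 0.89655 + 0.33333) / 6 = 0.7053

0.7053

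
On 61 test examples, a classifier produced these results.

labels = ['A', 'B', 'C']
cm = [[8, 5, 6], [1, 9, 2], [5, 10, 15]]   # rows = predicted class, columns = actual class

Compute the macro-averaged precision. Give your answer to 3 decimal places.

Per-class precision (TP/(TP+FP)):
  A: TP=8, FP=5+6=11 → 8/19 = 0.4211
  B: TP=9, FP=1+2=3 → 9/12 = 0.7500
  C: TP=15, FP=5+10=15 → 15/30 = 0.5000
Macro-precision = mean = (0.4211 + 0.7500 + 0.5000) / 3 = 0.557

0.557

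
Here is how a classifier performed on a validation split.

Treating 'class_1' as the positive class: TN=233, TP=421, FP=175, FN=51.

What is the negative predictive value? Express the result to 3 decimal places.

0.820

NPV = TN/(TN+FN) = 233/(233+51) = 0.820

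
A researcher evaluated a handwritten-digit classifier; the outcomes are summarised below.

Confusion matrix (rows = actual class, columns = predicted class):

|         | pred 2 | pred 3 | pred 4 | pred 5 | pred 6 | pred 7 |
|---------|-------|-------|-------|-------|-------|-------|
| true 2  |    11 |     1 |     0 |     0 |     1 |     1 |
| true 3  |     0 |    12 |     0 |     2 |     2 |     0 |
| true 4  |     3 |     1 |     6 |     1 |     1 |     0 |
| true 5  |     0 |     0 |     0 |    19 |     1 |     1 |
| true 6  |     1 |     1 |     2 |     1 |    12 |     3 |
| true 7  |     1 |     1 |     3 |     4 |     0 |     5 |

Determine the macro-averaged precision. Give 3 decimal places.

Per-class precision (TP/(TP+FP)):
  2: TP=11, FP=0+3+0+1+1=5 → 11/16 = 0.6875
  3: TP=12, FP=1+1+0+1+1=4 → 12/16 = 0.7500
  4: TP=6, FP=0+0+0+2+3=5 → 6/11 = 0.5455
  5: TP=19, FP=0+2+1+1+4=8 → 19/27 = 0.7037
  6: TP=12, FP=1+2+1+1+0=5 → 12/17 = 0.7059
  7: TP=5, FP=1+0+0+1+3=5 → 5/10 = 0.5000
Macro-precision = mean = (0.6875 + 0.7500 + 0.5455 + 0.7037 + 0.7059 + 0.5000) / 6 = 0.649

0.649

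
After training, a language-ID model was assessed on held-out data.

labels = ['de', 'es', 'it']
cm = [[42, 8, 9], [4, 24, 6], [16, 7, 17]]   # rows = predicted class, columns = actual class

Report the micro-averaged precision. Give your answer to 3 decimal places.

Micro-averaging pools counts across classes: ΣTP=83, ΣFP=50, ΣFN=50.
Micro-precision = TP/(TP+FP) on pooled counts = 0.624 (equals overall accuracy in single-label multiclass).

0.624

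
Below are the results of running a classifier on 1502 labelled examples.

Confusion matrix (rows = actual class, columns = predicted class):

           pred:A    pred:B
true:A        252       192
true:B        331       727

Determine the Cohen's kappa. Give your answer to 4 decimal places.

0.2335

Observed agreement pₒ = trace/N = 979/1502 = 0.65180
Expected agreement pₑ = Σ (rowᵢ·colᵢ)/N² = (444·583 + 1058·919)/1502² = 0.54572
κ = (pₒ − pₑ)/(1 − pₑ) = (0.65180 − 0.54572)/(1 − 0.54572) = 0.2335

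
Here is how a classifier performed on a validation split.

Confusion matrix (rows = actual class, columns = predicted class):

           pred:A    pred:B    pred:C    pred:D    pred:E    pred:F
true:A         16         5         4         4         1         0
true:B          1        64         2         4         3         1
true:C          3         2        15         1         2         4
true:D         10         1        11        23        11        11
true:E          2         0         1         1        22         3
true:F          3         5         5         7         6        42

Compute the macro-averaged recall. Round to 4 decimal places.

0.6103

Per-class recall (TP/(TP+FN)):
  A: TP=16, FN=5+4+4+1+0=14 → 16/30 = 0.53333
  B: TP=64, FN=1+2+4+3+1=11 → 64/75 = 0.85333
  C: TP=15, FN=3+2+1+2+4=12 → 15/27 = 0.55556
  D: TP=23, FN=10+1+11+11+11=44 → 23/67 = 0.34328
  E: TP=22, FN=2+0+1+1+3=7 → 22/29 = 0.75862
  F: TP=42, FN=3+5+5+7+6=26 → 42/68 = 0.61765
Macro-recall = mean = (0.53333 + 0.85333 + 0.55556 + 0.34328 + 0.75862 + 0.61765) / 6 = 0.6103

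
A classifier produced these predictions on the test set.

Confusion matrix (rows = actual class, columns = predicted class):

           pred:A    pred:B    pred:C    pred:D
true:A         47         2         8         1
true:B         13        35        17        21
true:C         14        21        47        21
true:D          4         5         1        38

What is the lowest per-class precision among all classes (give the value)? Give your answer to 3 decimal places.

Per-class precision (TP/(TP+FP)):
  A: TP=47, FP=13+14+4=31 → 47/78 = 0.6026
  B: TP=35, FP=2+21+5=28 → 35/63 = 0.5556
  C: TP=47, FP=8+17+1=26 → 47/73 = 0.6438
  D: TP=38, FP=1+21+21=43 → 38/81 = 0.4691
Lowest is class 'D' with precision = 0.469.

0.469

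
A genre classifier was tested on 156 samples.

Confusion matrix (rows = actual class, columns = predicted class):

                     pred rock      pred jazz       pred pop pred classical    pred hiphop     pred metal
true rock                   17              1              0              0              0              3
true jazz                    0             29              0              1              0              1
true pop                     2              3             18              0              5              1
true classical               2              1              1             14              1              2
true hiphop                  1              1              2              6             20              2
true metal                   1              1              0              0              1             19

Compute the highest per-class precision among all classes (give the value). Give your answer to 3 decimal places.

0.857

Per-class precision (TP/(TP+FP)):
  rock: TP=17, FP=0+2+2+1+1=6 → 17/23 = 0.7391
  jazz: TP=29, FP=1+3+1+1+1=7 → 29/36 = 0.8056
  pop: TP=18, FP=0+0+1+2+0=3 → 18/21 = 0.8571
  classical: TP=14, FP=0+1+0+6+0=7 → 14/21 = 0.6667
  hiphop: TP=20, FP=0+0+5+1+1=7 → 20/27 = 0.7407
  metal: TP=19, FP=3+1+1+2+2=9 → 19/28 = 0.6786
Highest is class 'pop' with precision = 0.857.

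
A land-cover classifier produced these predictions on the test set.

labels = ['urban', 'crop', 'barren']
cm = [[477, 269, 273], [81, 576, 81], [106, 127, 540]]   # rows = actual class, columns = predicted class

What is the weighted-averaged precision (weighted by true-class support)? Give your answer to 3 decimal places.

0.647

Per-class precision (TP/(TP+FP)):
  urban: TP=477, FP=81+106=187 → 477/664 = 0.7184
  crop: TP=576, FP=269+127=396 → 576/972 = 0.5926
  barren: TP=540, FP=273+81=354 → 540/894 = 0.6040
Weighted-precision = Σ (supportᵢ/N)·precisionᵢ with N=2530: (1019/2530)·0.7184 + (738/2530)·0.5926 + (773/2530)·0.6040 = 0.647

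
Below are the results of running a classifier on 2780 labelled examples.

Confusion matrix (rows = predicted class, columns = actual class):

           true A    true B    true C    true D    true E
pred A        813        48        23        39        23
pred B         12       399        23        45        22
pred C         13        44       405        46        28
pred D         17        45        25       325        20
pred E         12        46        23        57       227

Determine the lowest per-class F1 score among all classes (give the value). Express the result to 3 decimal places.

0.663

Per-class F1 score (2·TP/(2·TP+FP+FN)):
  A: TP=813, FP=48+23+39+23=133, FN=12+13+17+12=54 → 1626/1813 = 0.8969
  B: TP=399, FP=12+23+45+22=102, FN=48+44+45+46=183 → 798/1083 = 0.7368
  C: TP=405, FP=13+44+46+28=131, FN=23+23+25+23=94 → 810/1035 = 0.7826
  D: TP=325, FP=17+45+25+20=107, FN=39+45+46+57=187 → 650/944 = 0.6886
  E: TP=227, FP=12+46+23+57=138, FN=23+22+28+20=93 → 454/685 = 0.6628
Lowest is class 'E' with F1 score = 0.663.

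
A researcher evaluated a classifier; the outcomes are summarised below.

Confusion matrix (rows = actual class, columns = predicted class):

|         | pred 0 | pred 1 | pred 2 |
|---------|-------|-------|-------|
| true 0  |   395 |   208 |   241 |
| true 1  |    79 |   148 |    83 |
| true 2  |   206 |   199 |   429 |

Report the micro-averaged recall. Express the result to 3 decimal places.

0.489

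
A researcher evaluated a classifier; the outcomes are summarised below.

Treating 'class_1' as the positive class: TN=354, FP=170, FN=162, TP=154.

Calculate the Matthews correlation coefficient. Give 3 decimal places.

MCC = (TP·TN − FP·FN) / √((TP+FP)(TP+FN)(TN+FP)(TN+FN))
Numerator = 154·354 − 170·162 = 26976
Denominator = √(324·316·524·516) = √27682995456 = 166382.0767
MCC = 26976 / 166382.0767 = 0.162

0.162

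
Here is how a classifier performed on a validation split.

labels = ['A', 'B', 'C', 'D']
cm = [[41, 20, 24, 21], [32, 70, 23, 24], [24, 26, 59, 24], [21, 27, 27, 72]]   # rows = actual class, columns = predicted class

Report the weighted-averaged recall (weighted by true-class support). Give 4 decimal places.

Per-class recall (TP/(TP+FN)):
  A: TP=41, FN=20+24+21=65 → 41/106 = 0.38679
  B: TP=70, FN=32+23+24=79 → 70/149 = 0.46980
  C: TP=59, FN=24+26+24=74 → 59/133 = 0.44361
  D: TP=72, FN=21+27+27=75 → 72/147 = 0.48980
Weighted-recall = Σ (supportᵢ/N)·recallᵢ with N=535: (106/535)·0.38679 + (149/535)·0.46980 + (133/535)·0.44361 + (147/535)·0.48980 = 0.4523

0.4523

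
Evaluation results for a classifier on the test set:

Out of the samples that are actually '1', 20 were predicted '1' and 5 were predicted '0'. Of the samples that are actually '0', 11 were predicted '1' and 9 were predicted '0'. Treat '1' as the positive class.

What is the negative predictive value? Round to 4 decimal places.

NPV = TN/(TN+FN) = 9/(9+5) = 0.6429

0.6429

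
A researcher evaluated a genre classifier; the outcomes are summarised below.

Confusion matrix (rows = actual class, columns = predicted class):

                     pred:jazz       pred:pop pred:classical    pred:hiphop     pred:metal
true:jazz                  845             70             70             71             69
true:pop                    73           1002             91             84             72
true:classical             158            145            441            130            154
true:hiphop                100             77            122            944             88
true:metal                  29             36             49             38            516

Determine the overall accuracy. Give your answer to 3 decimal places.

Accuracy = trace / total = (845+1002+441+944+516=3748) / 5474 = 3748/5474 = 0.685

0.685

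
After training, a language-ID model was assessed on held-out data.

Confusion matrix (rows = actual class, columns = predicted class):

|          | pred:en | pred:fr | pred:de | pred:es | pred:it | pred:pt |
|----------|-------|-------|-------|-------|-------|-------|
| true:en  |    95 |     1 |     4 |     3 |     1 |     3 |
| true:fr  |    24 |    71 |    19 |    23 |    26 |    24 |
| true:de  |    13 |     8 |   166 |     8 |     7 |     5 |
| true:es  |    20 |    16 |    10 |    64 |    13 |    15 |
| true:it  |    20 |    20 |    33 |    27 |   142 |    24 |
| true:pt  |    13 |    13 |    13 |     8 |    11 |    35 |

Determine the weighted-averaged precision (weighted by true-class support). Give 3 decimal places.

0.585

Per-class precision (TP/(TP+FP)):
  en: TP=95, FP=24+13+20+20+13=90 → 95/185 = 0.5135
  fr: TP=71, FP=1+8+16+20+13=58 → 71/129 = 0.5504
  de: TP=166, FP=4+19+10+33+13=79 → 166/245 = 0.6776
  es: TP=64, FP=3+23+8+27+8=69 → 64/133 = 0.4812
  it: TP=142, FP=1+26+7+13+11=58 → 142/200 = 0.7100
  pt: TP=35, FP=3+24+5+15+24=71 → 35/106 = 0.3302
Weighted-precision = Σ (supportᵢ/N)·precisionᵢ with N=998: (107/998)·0.5135 + (187/998)·0.5504 + (207/998)·0.6776 + (138/998)·0.4812 + (266/998)·0.7100 + (93/998)·0.3302 = 0.585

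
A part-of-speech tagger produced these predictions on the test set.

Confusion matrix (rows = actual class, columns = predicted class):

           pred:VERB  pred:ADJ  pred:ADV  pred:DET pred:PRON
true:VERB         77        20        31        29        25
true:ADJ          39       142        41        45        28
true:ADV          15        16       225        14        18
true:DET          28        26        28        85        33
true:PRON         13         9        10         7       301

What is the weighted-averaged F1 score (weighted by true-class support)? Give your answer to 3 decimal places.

0.626

Per-class F1 score (2·TP/(2·TP+FP+FN)):
  VERB: TP=77, FP=39+15+28+13=95, FN=20+31+29+25=105 → 154/354 = 0.4350
  ADJ: TP=142, FP=20+16+26+9=71, FN=39+41+45+28=153 → 284/508 = 0.5591
  ADV: TP=225, FP=31+41+28+10=110, FN=15+16+14+18=63 → 450/623 = 0.7223
  DET: TP=85, FP=29+45+14+7=95, FN=28+26+28+33=115 → 170/380 = 0.4474
  PRON: TP=301, FP=25+28+18+33=104, FN=13+9+10+7=39 → 602/745 = 0.8081
Weighted-F1 score = Σ (supportᵢ/N)·F1 scoreᵢ with N=1305: (182/1305)·0.4350 + (295/1305)·0.5591 + (288/1305)·0.7223 + (200/1305)·0.4474 + (340/1305)·0.8081 = 0.626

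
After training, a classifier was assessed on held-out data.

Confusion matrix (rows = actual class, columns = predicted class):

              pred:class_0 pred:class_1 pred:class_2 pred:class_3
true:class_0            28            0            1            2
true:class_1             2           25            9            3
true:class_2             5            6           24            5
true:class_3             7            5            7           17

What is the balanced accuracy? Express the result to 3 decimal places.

0.654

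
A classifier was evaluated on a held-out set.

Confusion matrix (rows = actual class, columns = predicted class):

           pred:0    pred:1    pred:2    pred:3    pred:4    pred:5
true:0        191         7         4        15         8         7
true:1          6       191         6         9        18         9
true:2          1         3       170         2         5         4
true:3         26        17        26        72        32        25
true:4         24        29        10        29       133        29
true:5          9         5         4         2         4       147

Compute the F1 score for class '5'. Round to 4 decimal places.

0.7500

One-vs-rest for '5': TP = diagonal; FP = other classes predicted '5'; FN = '5' predicted as other.
F1 score = 2·TP/(2·TP+FP+FN).
5: TP=147, FP=7+9+4+25+29=74, FN=9+5+4+2+4=24 → 294/392 = 0.75000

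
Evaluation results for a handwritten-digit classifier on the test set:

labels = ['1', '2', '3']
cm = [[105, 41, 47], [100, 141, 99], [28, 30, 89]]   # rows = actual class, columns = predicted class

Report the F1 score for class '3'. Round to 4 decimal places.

Treat '3' as positive and all other classes as negative.
F1 score = 2·TP/(2·TP+FP+FN).
3: TP=89, FP=47+99=146, FN=28+30=58 → 178/382 = 0.46597

0.4660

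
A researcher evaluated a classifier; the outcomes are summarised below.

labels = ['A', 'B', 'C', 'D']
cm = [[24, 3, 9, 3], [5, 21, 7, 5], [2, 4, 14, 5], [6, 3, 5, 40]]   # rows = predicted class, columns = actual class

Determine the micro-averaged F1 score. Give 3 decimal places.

0.635

Micro-averaging pools counts across classes: ΣTP=99, ΣFP=57, ΣFN=57.
Micro-F1 score = 2·TP/(2·TP+FP+FN) on pooled counts = 0.635 (equals overall accuracy in single-label multiclass).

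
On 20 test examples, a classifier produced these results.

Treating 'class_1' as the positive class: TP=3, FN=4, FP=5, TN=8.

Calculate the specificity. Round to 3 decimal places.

Specificity = TN/(TN+FP) = 8/(8+5) = 0.615

0.615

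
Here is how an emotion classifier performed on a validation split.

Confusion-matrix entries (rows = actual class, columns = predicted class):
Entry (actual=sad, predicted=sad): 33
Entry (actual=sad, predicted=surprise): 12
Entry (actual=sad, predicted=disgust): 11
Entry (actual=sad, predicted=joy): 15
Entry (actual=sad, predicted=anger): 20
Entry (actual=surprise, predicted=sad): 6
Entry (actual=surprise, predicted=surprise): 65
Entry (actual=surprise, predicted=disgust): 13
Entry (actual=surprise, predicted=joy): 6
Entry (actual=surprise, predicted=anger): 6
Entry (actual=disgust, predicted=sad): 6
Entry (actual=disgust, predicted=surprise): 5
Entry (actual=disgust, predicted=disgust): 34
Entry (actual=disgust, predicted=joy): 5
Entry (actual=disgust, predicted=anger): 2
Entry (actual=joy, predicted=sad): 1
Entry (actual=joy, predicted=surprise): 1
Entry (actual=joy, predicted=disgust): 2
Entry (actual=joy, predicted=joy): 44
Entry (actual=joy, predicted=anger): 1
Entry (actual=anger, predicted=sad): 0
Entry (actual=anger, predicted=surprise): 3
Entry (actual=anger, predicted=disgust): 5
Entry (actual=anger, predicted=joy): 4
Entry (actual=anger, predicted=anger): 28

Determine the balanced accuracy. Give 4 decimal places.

Balanced accuracy = mean of per-class recall.
  sad: recall = 33/91 = 0.36264
  surprise: recall = 65/96 = 0.67708
  disgust: recall = 34/52 = 0.65385
  joy: recall = 44/49 = 0.89796
  anger: recall = 28/40 = 0.70000
Mean = (0.36264 + 0.67708 + 0.65385 + 0.89796 + 0.70000) / 5 = 0.6583

0.6583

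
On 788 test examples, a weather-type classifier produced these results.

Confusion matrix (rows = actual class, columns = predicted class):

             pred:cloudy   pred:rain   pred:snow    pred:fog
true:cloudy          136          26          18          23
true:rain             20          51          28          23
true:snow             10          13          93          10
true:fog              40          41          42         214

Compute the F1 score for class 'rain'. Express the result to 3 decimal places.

F1 score = 2·TP/(2·TP+FP+FN).
rain: TP=51, FP=26+13+41=80, FN=20+28+23=71 → 102/253 = 0.4032

0.403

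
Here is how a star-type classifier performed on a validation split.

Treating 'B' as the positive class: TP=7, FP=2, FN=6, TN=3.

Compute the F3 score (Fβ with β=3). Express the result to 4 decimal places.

Fβ = (1+β²)·TP / ((1+β²)·TP + β²·FN + FP), with β²=9
= 10·7 / (10·7 + 9·6 + 2) = 0.5556

0.5556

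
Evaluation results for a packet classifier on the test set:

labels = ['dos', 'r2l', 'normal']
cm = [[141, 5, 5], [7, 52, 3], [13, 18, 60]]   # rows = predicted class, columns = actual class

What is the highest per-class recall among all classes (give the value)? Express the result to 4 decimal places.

Per-class recall (TP/(TP+FN)):
  dos: TP=141, FN=7+13=20 → 141/161 = 0.87578
  r2l: TP=52, FN=5+18=23 → 52/75 = 0.69333
  normal: TP=60, FN=5+3=8 → 60/68 = 0.88235
Highest is class 'normal' with recall = 0.8824.

0.8824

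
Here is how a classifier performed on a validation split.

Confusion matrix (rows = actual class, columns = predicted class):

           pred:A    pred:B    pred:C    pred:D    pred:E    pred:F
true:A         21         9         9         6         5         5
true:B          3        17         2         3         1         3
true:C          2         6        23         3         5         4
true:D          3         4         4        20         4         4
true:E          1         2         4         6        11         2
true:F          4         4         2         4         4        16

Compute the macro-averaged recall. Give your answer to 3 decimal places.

Per-class recall (TP/(TP+FN)):
  A: TP=21, FN=9+9+6+5+5=34 → 21/55 = 0.3818
  B: TP=17, FN=3+2+3+1+3=12 → 17/29 = 0.5862
  C: TP=23, FN=2+6+3+5+4=20 → 23/43 = 0.5349
  D: TP=20, FN=3+4+4+4+4=19 → 20/39 = 0.5128
  E: TP=11, FN=1+2+4+6+2=15 → 11/26 = 0.4231
  F: TP=16, FN=4+4+2+4+4=18 → 16/34 = 0.4706
Macro-recall = mean = (0.3818 + 0.5862 + 0.5349 + 0.5128 + 0.4231 + 0.4706) / 6 = 0.485

0.485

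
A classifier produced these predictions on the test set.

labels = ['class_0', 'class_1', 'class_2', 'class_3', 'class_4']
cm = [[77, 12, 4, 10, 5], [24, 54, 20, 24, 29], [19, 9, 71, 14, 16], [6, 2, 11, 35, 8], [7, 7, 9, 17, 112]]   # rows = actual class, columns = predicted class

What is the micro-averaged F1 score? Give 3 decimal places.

0.580

Micro-averaging pools counts across classes: ΣTP=349, ΣFP=253, ΣFN=253.
Micro-F1 score = 2·TP/(2·TP+FP+FN) on pooled counts = 0.580 (equals overall accuracy in single-label multiclass).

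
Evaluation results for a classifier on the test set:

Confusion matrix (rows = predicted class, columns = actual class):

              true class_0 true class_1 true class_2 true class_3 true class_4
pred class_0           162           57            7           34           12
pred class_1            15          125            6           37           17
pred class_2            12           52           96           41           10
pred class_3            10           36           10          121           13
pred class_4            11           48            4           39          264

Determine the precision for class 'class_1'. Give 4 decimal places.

Treat 'class_1' as positive and all other classes as negative.
precision = TP/(TP+FP).
class_1: TP=125, FP=15+6+37+17=75 → 125/200 = 0.62500

0.6250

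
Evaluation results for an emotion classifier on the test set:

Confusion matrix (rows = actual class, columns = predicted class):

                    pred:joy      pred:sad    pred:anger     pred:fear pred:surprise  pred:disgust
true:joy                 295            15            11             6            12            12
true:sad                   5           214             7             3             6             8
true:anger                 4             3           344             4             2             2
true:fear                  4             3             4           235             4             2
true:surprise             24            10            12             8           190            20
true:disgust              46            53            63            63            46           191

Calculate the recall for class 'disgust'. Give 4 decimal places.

0.4134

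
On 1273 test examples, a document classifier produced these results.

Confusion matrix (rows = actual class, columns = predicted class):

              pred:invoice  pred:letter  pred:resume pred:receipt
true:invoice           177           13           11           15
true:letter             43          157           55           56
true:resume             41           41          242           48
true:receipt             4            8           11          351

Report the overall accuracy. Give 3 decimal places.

0.728

Accuracy = trace / total = (177+157+242+351=927) / 1273 = 927/1273 = 0.728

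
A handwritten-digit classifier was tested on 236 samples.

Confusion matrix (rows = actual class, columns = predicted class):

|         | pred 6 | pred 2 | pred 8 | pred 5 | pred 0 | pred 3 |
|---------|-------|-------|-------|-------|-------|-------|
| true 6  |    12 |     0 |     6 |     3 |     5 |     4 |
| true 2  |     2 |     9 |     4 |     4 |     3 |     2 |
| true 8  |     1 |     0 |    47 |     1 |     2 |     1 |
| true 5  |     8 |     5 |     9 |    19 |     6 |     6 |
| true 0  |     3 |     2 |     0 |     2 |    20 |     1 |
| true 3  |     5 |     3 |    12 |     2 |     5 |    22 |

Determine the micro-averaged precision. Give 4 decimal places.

Micro-averaging pools counts across classes: ΣTP=129, ΣFP=107, ΣFN=107.
Micro-precision = TP/(TP+FP) on pooled counts = 0.5466 (equals overall accuracy in single-label multiclass).

0.5466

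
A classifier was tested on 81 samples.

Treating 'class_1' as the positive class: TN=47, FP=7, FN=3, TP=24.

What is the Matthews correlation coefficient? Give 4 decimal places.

0.7364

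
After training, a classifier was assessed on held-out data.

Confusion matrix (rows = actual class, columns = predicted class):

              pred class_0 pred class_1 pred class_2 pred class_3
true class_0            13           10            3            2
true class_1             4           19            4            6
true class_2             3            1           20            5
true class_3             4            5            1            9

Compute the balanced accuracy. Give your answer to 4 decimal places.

0.5508

Balanced accuracy = mean of per-class recall.
  class_0: recall = 13/28 = 0.46429
  class_1: recall = 19/33 = 0.57576
  class_2: recall = 20/29 = 0.68966
  class_3: recall = 9/19 = 0.47368
Mean = (0.46429 + 0.57576 + 0.68966 + 0.47368) / 4 = 0.5508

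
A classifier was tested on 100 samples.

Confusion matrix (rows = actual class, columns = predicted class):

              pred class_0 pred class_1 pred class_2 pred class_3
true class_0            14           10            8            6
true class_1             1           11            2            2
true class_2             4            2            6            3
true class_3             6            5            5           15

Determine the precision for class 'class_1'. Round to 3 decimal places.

precision = TP/(TP+FP).
class_1: TP=11, FP=10+2+5=17 → 11/28 = 0.3929

0.393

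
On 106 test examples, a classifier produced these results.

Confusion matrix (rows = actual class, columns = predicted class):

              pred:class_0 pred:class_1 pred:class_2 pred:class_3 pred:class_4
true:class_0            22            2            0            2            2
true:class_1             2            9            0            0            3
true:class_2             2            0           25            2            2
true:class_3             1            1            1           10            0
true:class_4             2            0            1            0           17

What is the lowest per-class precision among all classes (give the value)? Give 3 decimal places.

0.708

Per-class precision (TP/(TP+FP)):
  class_0: TP=22, FP=2+2+1+2=7 → 22/29 = 0.7586
  class_1: TP=9, FP=2+0+1+0=3 → 9/12 = 0.7500
  class_2: TP=25, FP=0+0+1+1=2 → 25/27 = 0.9259
  class_3: TP=10, FP=2+0+2+0=4 → 10/14 = 0.7143
  class_4: TP=17, FP=2+3+2+0=7 → 17/24 = 0.7083
Lowest is class 'class_4' with precision = 0.708.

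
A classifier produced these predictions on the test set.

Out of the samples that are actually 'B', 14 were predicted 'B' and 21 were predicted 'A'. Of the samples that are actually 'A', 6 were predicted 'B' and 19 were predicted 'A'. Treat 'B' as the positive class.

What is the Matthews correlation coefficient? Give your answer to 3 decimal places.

0.167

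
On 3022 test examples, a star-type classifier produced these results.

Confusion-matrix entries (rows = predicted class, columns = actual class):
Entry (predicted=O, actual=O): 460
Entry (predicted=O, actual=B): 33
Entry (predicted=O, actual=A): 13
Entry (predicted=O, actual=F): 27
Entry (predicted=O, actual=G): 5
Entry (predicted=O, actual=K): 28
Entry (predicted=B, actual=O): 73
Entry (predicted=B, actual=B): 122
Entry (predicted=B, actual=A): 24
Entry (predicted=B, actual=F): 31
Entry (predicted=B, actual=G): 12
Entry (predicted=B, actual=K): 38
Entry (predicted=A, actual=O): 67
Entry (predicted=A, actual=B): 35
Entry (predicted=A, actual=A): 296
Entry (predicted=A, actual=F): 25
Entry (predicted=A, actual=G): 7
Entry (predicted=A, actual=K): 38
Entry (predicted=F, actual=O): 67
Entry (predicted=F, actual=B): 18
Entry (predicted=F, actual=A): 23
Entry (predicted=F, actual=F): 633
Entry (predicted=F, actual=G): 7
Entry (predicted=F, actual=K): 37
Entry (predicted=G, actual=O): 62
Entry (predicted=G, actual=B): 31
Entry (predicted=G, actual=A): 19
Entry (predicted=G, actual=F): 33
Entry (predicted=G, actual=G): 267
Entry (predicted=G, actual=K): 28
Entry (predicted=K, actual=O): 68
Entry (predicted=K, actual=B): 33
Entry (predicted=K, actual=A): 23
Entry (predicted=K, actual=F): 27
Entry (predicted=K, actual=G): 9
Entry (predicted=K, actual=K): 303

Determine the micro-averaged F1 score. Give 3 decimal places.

Micro-averaging pools counts across classes: ΣTP=2081, ΣFP=941, ΣFN=941.
Micro-F1 score = 2·TP/(2·TP+FP+FN) on pooled counts = 0.689 (equals overall accuracy in single-label multiclass).

0.689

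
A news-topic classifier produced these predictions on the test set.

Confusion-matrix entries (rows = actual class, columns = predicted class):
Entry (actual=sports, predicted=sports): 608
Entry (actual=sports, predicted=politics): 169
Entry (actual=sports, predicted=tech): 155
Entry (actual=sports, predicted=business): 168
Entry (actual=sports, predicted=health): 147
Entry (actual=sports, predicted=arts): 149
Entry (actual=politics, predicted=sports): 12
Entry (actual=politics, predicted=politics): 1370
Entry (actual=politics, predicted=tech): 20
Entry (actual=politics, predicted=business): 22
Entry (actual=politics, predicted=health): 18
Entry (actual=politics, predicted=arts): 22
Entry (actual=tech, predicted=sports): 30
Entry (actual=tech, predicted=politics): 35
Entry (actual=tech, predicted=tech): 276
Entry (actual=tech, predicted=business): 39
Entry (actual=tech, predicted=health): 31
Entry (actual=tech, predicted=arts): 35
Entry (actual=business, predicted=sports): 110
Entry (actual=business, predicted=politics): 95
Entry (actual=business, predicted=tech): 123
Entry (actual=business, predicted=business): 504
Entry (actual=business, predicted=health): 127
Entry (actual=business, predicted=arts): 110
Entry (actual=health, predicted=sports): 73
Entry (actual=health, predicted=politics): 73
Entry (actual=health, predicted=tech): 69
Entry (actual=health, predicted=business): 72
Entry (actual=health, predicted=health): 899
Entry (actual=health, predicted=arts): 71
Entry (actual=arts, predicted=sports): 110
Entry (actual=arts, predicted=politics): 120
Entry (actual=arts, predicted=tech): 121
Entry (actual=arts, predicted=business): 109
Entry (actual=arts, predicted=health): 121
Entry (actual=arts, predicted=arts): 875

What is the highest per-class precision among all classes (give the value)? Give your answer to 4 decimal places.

Per-class precision (TP/(TP+FP)):
  sports: TP=608, FP=12+30+110+73+110=335 → 608/943 = 0.64475
  politics: TP=1370, FP=169+35+95+73+120=492 → 1370/1862 = 0.73577
  tech: TP=276, FP=155+20+123+69+121=488 → 276/764 = 0.36126
  business: TP=504, FP=168+22+39+72+109=410 → 504/914 = 0.55142
  health: TP=899, FP=147+18+31+127+121=444 → 899/1343 = 0.66940
  arts: TP=875, FP=149+22+35+110+71=387 → 875/1262 = 0.69334
Highest is class 'politics' with precision = 0.7358.

0.7358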